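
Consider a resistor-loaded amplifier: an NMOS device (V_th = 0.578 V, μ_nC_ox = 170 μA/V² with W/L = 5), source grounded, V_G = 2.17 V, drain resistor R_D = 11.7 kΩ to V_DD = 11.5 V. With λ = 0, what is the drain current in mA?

V_GS = V_G = 2.17 V, so V_ov = 2.17 − 0.578 = 1.59 V.
k_n = μ_nC_ox · (W/L) = 0.85 mA/V².
Assume saturation: I_D = ½ k_n V_ov² = 0.5 × 0.85 × 1.59² = 1.08 mA, giving V_DS = V_DD − I_D R_D = 11.5 − 1.08 × 11.7 = -1.1 V.
But -1.1 V < V_ov = 1.59 V, so the device is actually in triode.
In triode I_D = k_n[V_ov V_DS − ½ V_DS²] and I_D = (V_DD − V_DS)/R_D. Equating: 4.97 V_DS² − 16.83 V_DS + 11.5 = 0, giving V_DS = 0.95 V (the root below V_ov).
I_D = (11.5 − 0.95) / 11.7 = 0.902 mA.

I_D = 0.902 mA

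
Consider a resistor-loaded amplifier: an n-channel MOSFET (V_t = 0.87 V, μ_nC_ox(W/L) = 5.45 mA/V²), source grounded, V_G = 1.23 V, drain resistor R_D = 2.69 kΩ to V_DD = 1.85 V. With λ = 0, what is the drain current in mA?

V_GS = V_G = 1.23 V, so V_ov = 1.23 − 0.87 = 0.36 V.
Assume saturation: I_D = ½ k_n V_ov² = 0.5 × 5.45 × 0.36² = 0.353 mA, giving V_DS = V_DD − I_D R_D = 1.85 − 0.353 × 2.69 = 0.9 V.
V_DS = 0.9 V ≥ V_ov = 0.36 V, confirming saturation.

I_D = 0.353 mA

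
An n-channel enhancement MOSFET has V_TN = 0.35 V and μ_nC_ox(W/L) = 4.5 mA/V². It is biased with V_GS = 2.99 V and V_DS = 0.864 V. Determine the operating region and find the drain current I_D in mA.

Triode; I_D = 8.58 mA

V_ov = V_GS − V_TN = 2.99 − 0.35 = 2.64 V.
Since V_DS = 0.864 V < V_ov = 2.64 V, the device is in the triode region.
I_D = k_n [V_ov · V_DS − ½ V_DS²] = 4.5 × [2.64 × 0.864 − 0.5 × 0.864²] = 8.58 mA.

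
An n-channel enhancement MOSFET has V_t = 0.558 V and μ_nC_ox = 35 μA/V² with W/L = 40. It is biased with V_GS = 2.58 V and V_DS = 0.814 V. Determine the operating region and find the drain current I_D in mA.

Triode; I_D = 1.84 mA

k_n = μ_nC_ox · (W/L) = 1.4 mA/V².
V_ov = V_GS − V_t = 2.58 − 0.558 = 2.02 V.
Since V_DS = 0.814 V < V_ov = 2.02 V, the device is in the triode region.
I_D = k_n [V_ov · V_DS − ½ V_DS²] = 1.4 × [2.02 × 0.814 − 0.5 × 0.814²] = 1.84 mA.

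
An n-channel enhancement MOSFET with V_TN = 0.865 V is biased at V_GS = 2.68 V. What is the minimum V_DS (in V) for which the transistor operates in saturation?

V_DS,sat = 1.82 V

The boundary between triode and saturation is V_DS = V_GS − V_TN = V_ov.
V_ov = 2.68 − 0.865 = 1.82 V.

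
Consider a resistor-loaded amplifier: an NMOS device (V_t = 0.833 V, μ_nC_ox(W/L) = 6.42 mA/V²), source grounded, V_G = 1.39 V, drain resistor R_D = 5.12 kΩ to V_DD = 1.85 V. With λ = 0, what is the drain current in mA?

V_GS = V_G = 1.39 V, so V_ov = 1.39 − 0.833 = 0.557 V.
Assume saturation: I_D = ½ k_n V_ov² = 0.5 × 6.42 × 0.557² = 0.996 mA, giving V_DS = V_DD − I_D R_D = 1.85 − 0.996 × 5.12 = -3.25 V.
But -3.25 V < V_ov = 0.557 V, so the device is actually in triode.
In triode I_D = k_n[V_ov V_DS − ½ V_DS²] and I_D = (V_DD − V_DS)/R_D. Equating: 16.4 V_DS² − 19.31 V_DS + 1.85 = 0, giving V_DS = 0.105 V (the root below V_ov).
I_D = (1.85 − 0.105) / 5.12 = 0.341 mA.

I_D = 0.341 mA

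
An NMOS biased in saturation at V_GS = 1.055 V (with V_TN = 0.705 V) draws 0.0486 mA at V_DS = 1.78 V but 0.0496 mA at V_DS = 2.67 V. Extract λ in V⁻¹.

With V_GS fixed, I_D ∝ (1 + λ V_DS) in saturation, so I_D2/I_D1 = (1 + λ V_DS2)/(1 + λ V_DS1).
0.0496/0.0486 = 1.021 = (1 + 2.67 λ)/(1 + 1.78 λ).
Solving: λ (I_D1 V_DS2 − I_D2 V_DS1) = I_D2 − I_D1, so λ = (0.0496 − 0.0486) / (0.0486 × 2.67 − 0.0496 × 1.78) = 0.001 / 0.0415 = 0.0241 V⁻¹.

λ = 0.0241 V⁻¹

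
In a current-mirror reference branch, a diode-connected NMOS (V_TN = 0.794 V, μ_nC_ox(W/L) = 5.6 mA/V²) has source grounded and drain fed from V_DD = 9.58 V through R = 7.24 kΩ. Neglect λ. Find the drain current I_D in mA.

I_D = 1.13 mA

With gate tied to drain, V_GS = V_DS ≥ V_GS − V_TN, so the device is in saturation.
KCL at the drain: ½ k_n (V_GS − V_TN)² = (V_DD − V_GS)/R.
Let x = V_GS − 0.794. Then 20.3 x² + x − 8.786 = 0, giving x = 0.634 V (positive root), so V_GS = 1.43 V.
I_D = (V_DD − V_GS)/R = (9.58 − 1.43) / 7.24 = 1.13 mA.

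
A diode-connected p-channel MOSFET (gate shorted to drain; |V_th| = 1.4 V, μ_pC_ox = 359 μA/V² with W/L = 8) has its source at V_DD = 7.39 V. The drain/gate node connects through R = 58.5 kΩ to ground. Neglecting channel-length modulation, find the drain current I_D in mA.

I_D = 0.0979 mA

With gate tied to drain, V_SG = V_SD ≥ V_SG − |V_th|, so the device is in saturation.
k_p = μ_pC_ox · (W/L) = 2.872 mA/V².
KCL at the drain: ½ k_p (V_SG − |V_th|)² = (V_DD − V_SG)/R.
Let x = V_SG − 1.4. Then 84 x² + x − 5.99 = 0, giving x = 0.261 V (positive root), so V_SG = 1.66 V.
I_D = (V_DD − V_SG)/R = (7.39 − 1.66) / 58.5 = 0.0979 mA.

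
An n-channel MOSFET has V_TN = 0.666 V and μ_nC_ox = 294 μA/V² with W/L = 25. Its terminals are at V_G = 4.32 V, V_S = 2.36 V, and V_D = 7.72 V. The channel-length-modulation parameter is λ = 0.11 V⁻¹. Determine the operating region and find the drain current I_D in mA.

V_GS = V_G − V_S = 4.32 − 2.36 = 1.96 V; V_DS = V_D − V_S = 7.72 − 2.36 = 5.36 V.
k_n = μ_nC_ox · (W/L) = 7.35 mA/V².
V_ov = V_GS − V_TN = 1.96 − 0.666 = 1.29 V.
Since V_DS = 5.36 V ≥ V_ov = 1.29 V, the device is in saturation.
I_D = ½ k_n V_ov² (1 + λ V_DS) = 0.5 × 7.35 × 1.29² × (1 + 0.11 × 5.36) = 9.78 mA.

Saturation; I_D = 9.78 mA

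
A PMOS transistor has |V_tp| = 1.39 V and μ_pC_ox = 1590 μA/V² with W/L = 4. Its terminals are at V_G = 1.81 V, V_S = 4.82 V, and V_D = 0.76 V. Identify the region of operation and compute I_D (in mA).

V_SG = V_S − V_G = 4.82 − 1.81 = 3.01 V; V_SD = V_S − V_D = 4.82 − 0.76 = 4.06 V.
k_p = μ_pC_ox · (W/L) = 6.36 mA/V².
V_ov = V_SG − |V_tp| = 3.01 − 1.39 = 1.62 V.
Since V_SD = 4.06 V ≥ V_ov = 1.62 V, the device is in saturation.
I_D = ½ k_p V_ov² = 0.5 × 6.36 × 1.62² = 8.35 mA.

Saturation; I_D = 8.35 mA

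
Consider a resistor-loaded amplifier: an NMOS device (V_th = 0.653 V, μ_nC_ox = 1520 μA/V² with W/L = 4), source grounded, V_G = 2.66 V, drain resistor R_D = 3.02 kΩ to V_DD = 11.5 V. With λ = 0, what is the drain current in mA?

I_D = 3.70 mA

V_GS = V_G = 2.66 V, so V_ov = 2.66 − 0.653 = 2.01 V.
k_n = μ_nC_ox · (W/L) = 6.08 mA/V².
Assume saturation: I_D = ½ k_n V_ov² = 0.5 × 6.08 × 2.01² = 12.2 mA, giving V_DS = V_DD − I_D R_D = 11.5 − 12.2 × 3.02 = -25.5 V.
But -25.5 V < V_ov = 2.01 V, so the device is actually in triode.
In triode I_D = k_n[V_ov V_DS − ½ V_DS²] and I_D = (V_DD − V_DS)/R_D. Equating: 9.18 V_DS² − 37.85 V_DS + 11.5 = 0, giving V_DS = 0.33 V (the root below V_ov).
I_D = (11.5 − 0.33) / 3.02 = 3.7 mA.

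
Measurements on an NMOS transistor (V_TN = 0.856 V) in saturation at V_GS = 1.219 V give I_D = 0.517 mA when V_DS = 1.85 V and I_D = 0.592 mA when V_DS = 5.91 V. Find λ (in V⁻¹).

With V_GS fixed, I_D ∝ (1 + λ V_DS) in saturation, so I_D2/I_D1 = (1 + λ V_DS2)/(1 + λ V_DS1).
0.592/0.517 = 1.145 = (1 + 5.91 λ)/(1 + 1.85 λ).
Solving: λ (I_D1 V_DS2 − I_D2 V_DS1) = I_D2 − I_D1, so λ = (0.592 − 0.517) / (0.517 × 5.91 − 0.592 × 1.85) = 0.075 / 1.96 = 0.0383 V⁻¹.

λ = 0.0383 V⁻¹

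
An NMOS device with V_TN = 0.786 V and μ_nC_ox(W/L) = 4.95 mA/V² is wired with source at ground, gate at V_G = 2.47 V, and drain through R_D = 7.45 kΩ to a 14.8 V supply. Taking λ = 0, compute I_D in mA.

V_GS = V_G = 2.47 V, so V_ov = 2.47 − 0.786 = 1.68 V.
Assume saturation: I_D = ½ k_n V_ov² = 0.5 × 4.95 × 1.68² = 7.02 mA, giving V_DS = V_DD − I_D R_D = 14.8 − 7.02 × 7.45 = -37.5 V.
But -37.5 V < V_ov = 1.68 V, so the device is actually in triode.
In triode I_D = k_n[V_ov V_DS − ½ V_DS²] and I_D = (V_DD − V_DS)/R_D. Equating: 18.4 V_DS² − 63.1 V_DS + 14.8 = 0, giving V_DS = 0.253 V (the root below V_ov).
I_D = (14.8 − 0.253) / 7.45 = 1.95 mA.

I_D = 1.95 mA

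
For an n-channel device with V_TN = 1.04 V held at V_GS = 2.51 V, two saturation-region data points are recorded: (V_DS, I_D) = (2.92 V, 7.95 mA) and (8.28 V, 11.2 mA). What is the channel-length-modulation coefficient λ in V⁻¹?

λ = 0.0981 V⁻¹

With V_GS fixed, I_D ∝ (1 + λ V_DS) in saturation, so I_D2/I_D1 = (1 + λ V_DS2)/(1 + λ V_DS1).
11.2/7.95 = 1.409 = (1 + 8.28 λ)/(1 + 2.92 λ).
Solving: λ (I_D1 V_DS2 − I_D2 V_DS1) = I_D2 − I_D1, so λ = (11.2 − 7.95) / (7.95 × 8.28 − 11.2 × 2.92) = 3.25 / 33.1 = 0.0981 V⁻¹.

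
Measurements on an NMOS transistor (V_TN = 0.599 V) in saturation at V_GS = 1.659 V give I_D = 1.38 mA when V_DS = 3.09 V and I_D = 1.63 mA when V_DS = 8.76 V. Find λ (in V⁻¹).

With V_GS fixed, I_D ∝ (1 + λ V_DS) in saturation, so I_D2/I_D1 = (1 + λ V_DS2)/(1 + λ V_DS1).
1.63/1.38 = 1.181 = (1 + 8.76 λ)/(1 + 3.09 λ).
Solving: λ (I_D1 V_DS2 − I_D2 V_DS1) = I_D2 − I_D1, so λ = (1.63 − 1.38) / (1.38 × 8.76 − 1.63 × 3.09) = 0.25 / 7.05 = 0.0355 V⁻¹.

λ = 0.0355 V⁻¹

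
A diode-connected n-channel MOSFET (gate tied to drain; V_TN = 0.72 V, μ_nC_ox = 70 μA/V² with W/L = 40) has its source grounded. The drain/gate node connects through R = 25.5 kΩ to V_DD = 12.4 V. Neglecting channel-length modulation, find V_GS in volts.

V_GS = 1.28 V

With gate tied to drain, V_GS = V_DS ≥ V_GS − V_TN, so the device is in saturation.
k_n = μ_nC_ox · (W/L) = 2.8 mA/V².
KCL at the drain: ½ k_n (V_GS − V_TN)² = (V_DD − V_GS)/R.
Let x = V_GS − 0.72. Then 35.7 x² + x − 11.68 = 0, giving x = 0.558 V (positive root), so V_GS = 1.28 V.
I_D = (V_DD − V_GS)/R = (12.4 − 1.28) / 25.5 = 0.436 mA.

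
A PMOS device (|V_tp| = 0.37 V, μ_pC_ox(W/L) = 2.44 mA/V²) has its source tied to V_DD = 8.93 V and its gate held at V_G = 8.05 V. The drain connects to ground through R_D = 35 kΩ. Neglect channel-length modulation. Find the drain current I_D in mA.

I_D = 0.247 mA

V_SG = V_DD − V_G = 8.93 − 8.05 = 0.88 V, so V_ov = 0.88 − 0.37 = 0.51 V.
Assume saturation: I_D = ½ k_p V_ov² = 0.5 × 2.44 × 0.51² = 0.317 mA, giving V_SD = V_DD − I_D R_D = 8.93 − 0.317 × 35 = -2.18 V.
But -2.18 V < V_ov = 0.51 V, so the device is actually in triode.
In triode I_D = k_p[V_ov V_SD − ½ V_SD²] and I_D = (V_DD − V_SD)/R_D. Equating: 42.7 V_SD² − 44.55 V_SD + 8.93 = 0, giving V_SD = 0.271 V (the root below V_ov).
I_D = (8.93 − 0.271) / 35 = 0.247 mA.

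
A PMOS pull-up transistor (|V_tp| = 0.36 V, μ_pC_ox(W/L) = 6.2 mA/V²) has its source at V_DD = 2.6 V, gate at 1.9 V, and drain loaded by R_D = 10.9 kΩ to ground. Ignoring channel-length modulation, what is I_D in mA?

V_SG = V_DD − V_G = 2.6 − 1.9 = 0.7 V, so V_ov = 0.7 − 0.36 = 0.34 V.
Assume saturation: I_D = ½ k_p V_ov² = 0.5 × 6.2 × 0.34² = 0.358 mA, giving V_SD = V_DD − I_D R_D = 2.6 − 0.358 × 10.9 = -1.31 V.
But -1.31 V < V_ov = 0.34 V, so the device is actually in triode.
In triode I_D = k_p[V_ov V_SD − ½ V_SD²] and I_D = (V_DD − V_SD)/R_D. Equating: 33.8 V_SD² − 23.98 V_SD + 2.6 = 0, giving V_SD = 0.134 V (the root below V_ov).
I_D = (2.6 − 0.134) / 10.9 = 0.226 mA.

I_D = 0.226 mA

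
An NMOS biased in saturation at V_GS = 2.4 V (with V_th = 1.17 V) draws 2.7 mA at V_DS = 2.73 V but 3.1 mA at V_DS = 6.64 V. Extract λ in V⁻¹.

With V_GS fixed, I_D ∝ (1 + λ V_DS) in saturation, so I_D2/I_D1 = (1 + λ V_DS2)/(1 + λ V_DS1).
3.1/2.7 = 1.148 = (1 + 6.64 λ)/(1 + 2.73 λ).
Solving: λ (I_D1 V_DS2 − I_D2 V_DS1) = I_D2 − I_D1, so λ = (3.1 − 2.7) / (2.7 × 6.64 − 3.1 × 2.73) = 0.4 / 9.46 = 0.0423 V⁻¹.

λ = 0.0423 V⁻¹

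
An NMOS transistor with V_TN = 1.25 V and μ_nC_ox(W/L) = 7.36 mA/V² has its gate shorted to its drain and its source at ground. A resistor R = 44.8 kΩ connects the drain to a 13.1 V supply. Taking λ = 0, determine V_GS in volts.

V_GS = 1.52 V

With gate tied to drain, V_GS = V_DS ≥ V_GS − V_TN, so the device is in saturation.
KCL at the drain: ½ k_n (V_GS − V_TN)² = (V_DD − V_GS)/R.
Let x = V_GS − 1.25. Then 165 x² + x − 11.85 = 0, giving x = 0.265 V (positive root), so V_GS = 1.52 V.
I_D = (V_DD − V_GS)/R = (13.1 − 1.52) / 44.8 = 0.259 mA.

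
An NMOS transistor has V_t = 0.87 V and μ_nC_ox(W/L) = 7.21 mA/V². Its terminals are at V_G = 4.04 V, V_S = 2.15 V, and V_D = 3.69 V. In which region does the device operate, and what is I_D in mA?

V_GS = V_G − V_S = 4.04 − 2.15 = 1.89 V; V_DS = V_D − V_S = 3.69 − 2.15 = 1.54 V.
V_ov = V_GS − V_t = 1.89 − 0.87 = 1.02 V.
Since V_DS = 1.54 V ≥ V_ov = 1.02 V, the device is in saturation.
I_D = ½ k_n V_ov² = 0.5 × 7.21 × 1.02² = 3.75 mA.

Saturation; I_D = 3.75 mA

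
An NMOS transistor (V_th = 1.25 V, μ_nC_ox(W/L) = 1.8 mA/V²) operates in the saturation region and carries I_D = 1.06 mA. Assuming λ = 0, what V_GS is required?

V_GS = 2.34 V

In saturation I_D = ½ k_n (V_GS − V_th)², so V_GS − V_th = √(2 I_D / k_n) = √(2 × 1.06 / 1.8) = 1.09 V.
V_GS = 1.25 + 1.09 = 2.34 V.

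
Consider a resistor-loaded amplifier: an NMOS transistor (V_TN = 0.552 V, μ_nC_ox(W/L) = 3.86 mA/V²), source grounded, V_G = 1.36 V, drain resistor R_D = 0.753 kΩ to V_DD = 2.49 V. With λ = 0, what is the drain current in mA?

I_D = 1.26 mA

V_GS = V_G = 1.36 V, so V_ov = 1.36 − 0.552 = 0.808 V.
Assume saturation: I_D = ½ k_n V_ov² = 0.5 × 3.86 × 0.808² = 1.26 mA, giving V_DS = V_DD − I_D R_D = 2.49 − 1.26 × 0.753 = 1.54 V.
V_DS = 1.54 V ≥ V_ov = 0.808 V, confirming saturation.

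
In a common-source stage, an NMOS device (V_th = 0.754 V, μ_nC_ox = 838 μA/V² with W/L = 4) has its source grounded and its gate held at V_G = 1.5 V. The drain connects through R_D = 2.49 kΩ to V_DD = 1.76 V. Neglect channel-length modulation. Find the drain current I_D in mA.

I_D = 0.589 mA

V_GS = V_G = 1.5 V, so V_ov = 1.5 − 0.754 = 0.746 V.
k_n = μ_nC_ox · (W/L) = 3.352 mA/V².
Assume saturation: I_D = ½ k_n V_ov² = 0.5 × 3.352 × 0.746² = 0.933 mA, giving V_DS = V_DD − I_D R_D = 1.76 − 0.933 × 2.49 = -0.562 V.
But -0.562 V < V_ov = 0.746 V, so the device is actually in triode.
In triode I_D = k_n[V_ov V_DS − ½ V_DS²] and I_D = (V_DD − V_DS)/R_D. Equating: 4.17 V_DS² − 7.226 V_DS + 1.76 = 0, giving V_DS = 0.293 V (the root below V_ov).
I_D = (1.76 − 0.293) / 2.49 = 0.589 mA.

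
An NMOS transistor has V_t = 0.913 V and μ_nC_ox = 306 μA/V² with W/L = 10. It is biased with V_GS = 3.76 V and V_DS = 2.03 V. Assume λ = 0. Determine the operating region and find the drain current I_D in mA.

k_n = μ_nC_ox · (W/L) = 3.06 mA/V².
V_ov = V_GS − V_t = 3.76 − 0.913 = 2.85 V.
Since V_DS = 2.03 V < V_ov = 2.85 V, the device is in the triode region.
I_D = k_n [V_ov · V_DS − ½ V_DS²] = 3.06 × [2.85 × 2.03 − 0.5 × 2.03²] = 11.4 mA.

Triode; I_D = 11.4 mA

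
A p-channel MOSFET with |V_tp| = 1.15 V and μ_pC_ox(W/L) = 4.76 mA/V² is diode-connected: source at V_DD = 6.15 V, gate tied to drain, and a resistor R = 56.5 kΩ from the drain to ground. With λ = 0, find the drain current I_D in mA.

With gate tied to drain, V_SG = V_SD ≥ V_SG − |V_tp|, so the device is in saturation.
KCL at the drain: ½ k_p (V_SG − |V_tp|)² = (V_DD − V_SG)/R.
Let x = V_SG − 1.15. Then 134 x² + x − 5 = 0, giving x = 0.189 V (positive root), so V_SG = 1.34 V.
I_D = (V_DD − V_SG)/R = (6.15 − 1.34) / 56.5 = 0.0851 mA.

I_D = 0.0851 mA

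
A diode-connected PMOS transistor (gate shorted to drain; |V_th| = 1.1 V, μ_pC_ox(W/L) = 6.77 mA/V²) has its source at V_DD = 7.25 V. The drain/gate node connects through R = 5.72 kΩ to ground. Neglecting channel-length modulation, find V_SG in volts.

With gate tied to drain, V_SG = V_SD ≥ V_SG − |V_th|, so the device is in saturation.
KCL at the drain: ½ k_p (V_SG − |V_th|)² = (V_DD − V_SG)/R.
Let x = V_SG − 1.1. Then 19.4 x² + x − 6.15 = 0, giving x = 0.538 V (positive root), so V_SG = 1.64 V.
I_D = (V_DD − V_SG)/R = (7.25 − 1.64) / 5.72 = 0.981 mA.

V_SG = 1.64 V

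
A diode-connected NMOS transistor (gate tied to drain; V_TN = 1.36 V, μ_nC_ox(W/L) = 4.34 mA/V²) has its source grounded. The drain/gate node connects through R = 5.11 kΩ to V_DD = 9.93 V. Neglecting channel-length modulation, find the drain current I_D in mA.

With gate tied to drain, V_GS = V_DS ≥ V_GS − V_TN, so the device is in saturation.
KCL at the drain: ½ k_n (V_GS − V_TN)² = (V_DD − V_GS)/R.
Let x = V_GS − 1.36. Then 11.1 x² + x − 8.57 = 0, giving x = 0.835 V (positive root), so V_GS = 2.2 V.
I_D = (V_DD − V_GS)/R = (9.93 − 2.2) / 5.11 = 1.51 mA.

I_D = 1.51 mA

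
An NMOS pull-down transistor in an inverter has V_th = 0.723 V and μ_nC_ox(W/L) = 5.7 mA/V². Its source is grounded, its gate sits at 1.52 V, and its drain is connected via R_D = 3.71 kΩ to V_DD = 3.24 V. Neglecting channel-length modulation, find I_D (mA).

I_D = 0.818 mA

V_GS = V_G = 1.52 V, so V_ov = 1.52 − 0.723 = 0.797 V.
Assume saturation: I_D = ½ k_n V_ov² = 0.5 × 5.7 × 0.797² = 1.81 mA, giving V_DS = V_DD − I_D R_D = 3.24 − 1.81 × 3.71 = -3.48 V.
But -3.48 V < V_ov = 0.797 V, so the device is actually in triode.
In triode I_D = k_n[V_ov V_DS − ½ V_DS²] and I_D = (V_DD − V_DS)/R_D. Equating: 10.6 V_DS² − 17.85 V_DS + 3.24 = 0, giving V_DS = 0.207 V (the root below V_ov).
I_D = (3.24 − 0.207) / 3.71 = 0.818 mA.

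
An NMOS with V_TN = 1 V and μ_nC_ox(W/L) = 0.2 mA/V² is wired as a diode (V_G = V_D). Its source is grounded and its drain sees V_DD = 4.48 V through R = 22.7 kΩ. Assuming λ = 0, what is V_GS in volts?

V_GS = 2.04 V

With gate tied to drain, V_GS = V_DS ≥ V_GS − V_TN, so the device is in saturation.
KCL at the drain: ½ k_n (V_GS − V_TN)² = (V_DD − V_GS)/R.
Let x = V_GS − 1. Then 2.27 x² + x − 3.48 = 0, giving x = 1.04 V (positive root), so V_GS = 2.04 V.
I_D = (V_DD − V_GS)/R = (4.48 − 2.04) / 22.7 = 0.108 mA.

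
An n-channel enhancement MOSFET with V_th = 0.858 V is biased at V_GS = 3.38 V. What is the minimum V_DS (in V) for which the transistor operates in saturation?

The boundary between triode and saturation is V_DS = V_GS − V_th = V_ov.
V_ov = 3.38 − 0.858 = 2.52 V.

V_DS,sat = 2.52 V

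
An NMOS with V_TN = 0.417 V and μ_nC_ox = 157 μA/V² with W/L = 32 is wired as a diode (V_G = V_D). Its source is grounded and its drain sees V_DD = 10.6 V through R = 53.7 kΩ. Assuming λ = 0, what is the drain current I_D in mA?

I_D = 0.185 mA

With gate tied to drain, V_GS = V_DS ≥ V_GS − V_TN, so the device is in saturation.
k_n = μ_nC_ox · (W/L) = 5.024 mA/V².
KCL at the drain: ½ k_n (V_GS − V_TN)² = (V_DD − V_GS)/R.
Let x = V_GS − 0.417. Then 135 x² + x − 10.18 = 0, giving x = 0.271 V (positive root), so V_GS = 0.688 V.
I_D = (V_DD − V_GS)/R = (10.6 − 0.688) / 53.7 = 0.185 mA.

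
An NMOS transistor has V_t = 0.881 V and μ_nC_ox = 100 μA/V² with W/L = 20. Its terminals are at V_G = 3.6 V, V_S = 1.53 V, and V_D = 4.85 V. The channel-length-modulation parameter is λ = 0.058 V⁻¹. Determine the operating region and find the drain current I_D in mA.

V_GS = V_G − V_S = 3.6 − 1.53 = 2.07 V; V_DS = V_D − V_S = 4.85 − 1.53 = 3.32 V.
k_n = μ_nC_ox · (W/L) = 2 mA/V².
V_ov = V_GS − V_t = 2.07 − 0.881 = 1.19 V.
Since V_DS = 3.32 V ≥ V_ov = 1.19 V, the device is in saturation.
I_D = ½ k_n V_ov² (1 + λ V_DS) = 0.5 × 2 × 1.19² × (1 + 0.058 × 3.32) = 1.69 mA.

Saturation; I_D = 1.69 mA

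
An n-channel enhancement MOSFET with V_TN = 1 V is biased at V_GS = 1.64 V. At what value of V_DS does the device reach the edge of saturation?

The boundary between triode and saturation is V_DS = V_GS − V_TN = V_ov.
V_ov = 1.64 − 1 = 0.64 V.

V_DS,sat = 0.640 V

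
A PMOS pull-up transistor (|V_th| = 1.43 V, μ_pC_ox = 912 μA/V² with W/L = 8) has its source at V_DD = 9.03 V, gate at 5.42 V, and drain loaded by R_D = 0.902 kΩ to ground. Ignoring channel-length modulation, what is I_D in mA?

I_D = 9.25 mA

V_SG = V_DD − V_G = 9.03 − 5.42 = 3.61 V, so V_ov = 3.61 − 1.43 = 2.18 V.
k_p = μ_pC_ox · (W/L) = 7.296 mA/V².
Assume saturation: I_D = ½ k_p V_ov² = 0.5 × 7.296 × 2.18² = 17.3 mA, giving V_SD = V_DD − I_D R_D = 9.03 − 17.3 × 0.902 = -6.61 V.
But -6.61 V < V_ov = 2.18 V, so the device is actually in triode.
In triode I_D = k_p[V_ov V_SD − ½ V_SD²] and I_D = (V_DD − V_SD)/R_D. Equating: 3.29 V_SD² − 15.35 V_SD + 9.03 = 0, giving V_SD = 0.691 V (the root below V_ov).
I_D = (9.03 − 0.691) / 0.902 = 9.25 mA.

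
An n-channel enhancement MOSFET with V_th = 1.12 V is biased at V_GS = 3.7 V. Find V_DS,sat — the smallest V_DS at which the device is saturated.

V_DS,sat = 2.58 V

The boundary between triode and saturation is V_DS = V_GS − V_th = V_ov.
V_ov = 3.7 − 1.12 = 2.58 V.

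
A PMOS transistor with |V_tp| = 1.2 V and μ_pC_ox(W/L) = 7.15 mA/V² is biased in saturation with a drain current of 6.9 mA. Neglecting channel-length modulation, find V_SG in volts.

In saturation I_D = ½ k_p (V_SG − |V_tp|)², so V_SG − |V_tp| = √(2 I_D / k_p) = √(2 × 6.9 / 7.15) = 1.39 V.
V_SG = 1.2 + 1.39 = 2.59 V.

V_SG = 2.59 V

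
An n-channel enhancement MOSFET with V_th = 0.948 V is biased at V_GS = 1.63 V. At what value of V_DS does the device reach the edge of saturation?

V_DS,sat = 0.682 V

The boundary between triode and saturation is V_DS = V_GS − V_th = V_ov.
V_ov = 1.63 − 0.948 = 0.682 V.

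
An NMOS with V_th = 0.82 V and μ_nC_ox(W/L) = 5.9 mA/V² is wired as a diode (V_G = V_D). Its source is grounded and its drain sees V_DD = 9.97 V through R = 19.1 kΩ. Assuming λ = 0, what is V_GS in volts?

V_GS = 1.21 V

With gate tied to drain, V_GS = V_DS ≥ V_GS − V_th, so the device is in saturation.
KCL at the drain: ½ k_n (V_GS − V_th)² = (V_DD − V_GS)/R.
Let x = V_GS − 0.82. Then 56.3 x² + x − 9.15 = 0, giving x = 0.394 V (positive root), so V_GS = 1.21 V.
I_D = (V_DD − V_GS)/R = (9.97 − 1.21) / 19.1 = 0.458 mA.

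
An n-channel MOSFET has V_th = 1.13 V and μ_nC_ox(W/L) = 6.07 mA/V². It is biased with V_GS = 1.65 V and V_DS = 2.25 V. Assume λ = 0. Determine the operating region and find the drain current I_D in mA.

Saturation; I_D = 0.821 mA

V_ov = V_GS − V_th = 1.65 − 1.13 = 0.52 V.
Since V_DS = 2.25 V ≥ V_ov = 0.52 V, the device is in saturation.
I_D = ½ k_n V_ov² = 0.5 × 6.07 × 0.52² = 0.821 mA.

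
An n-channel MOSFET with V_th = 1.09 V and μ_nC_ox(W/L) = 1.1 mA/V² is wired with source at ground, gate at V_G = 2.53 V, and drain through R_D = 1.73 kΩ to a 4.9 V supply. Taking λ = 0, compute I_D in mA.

I_D = 1.14 mA

V_GS = V_G = 2.53 V, so V_ov = 2.53 − 1.09 = 1.44 V.
Assume saturation: I_D = ½ k_n V_ov² = 0.5 × 1.1 × 1.44² = 1.14 mA, giving V_DS = V_DD − I_D R_D = 4.9 − 1.14 × 1.73 = 2.93 V.
V_DS = 2.93 V ≥ V_ov = 1.44 V, confirming saturation.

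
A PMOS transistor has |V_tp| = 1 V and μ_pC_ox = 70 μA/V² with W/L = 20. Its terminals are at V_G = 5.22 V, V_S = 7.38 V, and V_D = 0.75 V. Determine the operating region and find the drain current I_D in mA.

V_SG = V_S − V_G = 7.38 − 5.22 = 2.16 V; V_SD = V_S − V_D = 7.38 − 0.75 = 6.63 V.
k_p = μ_pC_ox · (W/L) = 1.4 mA/V².
V_ov = V_SG − |V_tp| = 2.16 − 1 = 1.16 V.
Since V_SD = 6.63 V ≥ V_ov = 1.16 V, the device is in saturation.
I_D = ½ k_p V_ov² = 0.5 × 1.4 × 1.16² = 0.942 mA.

Saturation; I_D = 0.942 mA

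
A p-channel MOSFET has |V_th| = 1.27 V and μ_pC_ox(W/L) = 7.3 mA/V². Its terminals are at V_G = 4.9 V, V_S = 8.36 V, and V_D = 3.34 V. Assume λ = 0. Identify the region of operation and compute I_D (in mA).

Saturation; I_D = 17.5 mA

V_SG = V_S − V_G = 8.36 − 4.9 = 3.46 V; V_SD = V_S − V_D = 8.36 − 3.34 = 5.02 V.
V_ov = V_SG − |V_th| = 3.46 − 1.27 = 2.19 V.
Since V_SD = 5.02 V ≥ V_ov = 2.19 V, the device is in saturation.
I_D = ½ k_p V_ov² = 0.5 × 7.3 × 2.19² = 17.5 mA.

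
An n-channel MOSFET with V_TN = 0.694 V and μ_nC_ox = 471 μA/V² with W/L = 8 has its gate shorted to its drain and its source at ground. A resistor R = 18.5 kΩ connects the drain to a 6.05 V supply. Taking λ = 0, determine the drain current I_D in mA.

I_D = 0.269 mA

With gate tied to drain, V_GS = V_DS ≥ V_GS − V_TN, so the device is in saturation.
k_n = μ_nC_ox · (W/L) = 3.768 mA/V².
KCL at the drain: ½ k_n (V_GS − V_TN)² = (V_DD − V_GS)/R.
Let x = V_GS − 0.694. Then 34.9 x² + x − 5.356 = 0, giving x = 0.378 V (positive root), so V_GS = 1.07 V.
I_D = (V_DD − V_GS)/R = (6.05 − 1.07) / 18.5 = 0.269 mA.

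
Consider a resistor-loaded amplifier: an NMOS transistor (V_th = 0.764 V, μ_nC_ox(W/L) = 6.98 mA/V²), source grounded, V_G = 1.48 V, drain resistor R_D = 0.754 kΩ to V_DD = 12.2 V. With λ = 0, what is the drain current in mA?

I_D = 1.79 mA

V_GS = V_G = 1.48 V, so V_ov = 1.48 − 0.764 = 0.716 V.
Assume saturation: I_D = ½ k_n V_ov² = 0.5 × 6.98 × 0.716² = 1.79 mA, giving V_DS = V_DD − I_D R_D = 12.2 − 1.79 × 0.754 = 10.9 V.
V_DS = 10.9 V ≥ V_ov = 0.716 V, confirming saturation.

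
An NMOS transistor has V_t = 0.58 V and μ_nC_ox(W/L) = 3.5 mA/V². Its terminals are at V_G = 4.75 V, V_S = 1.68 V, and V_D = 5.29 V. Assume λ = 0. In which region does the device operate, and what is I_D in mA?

V_GS = V_G − V_S = 4.75 − 1.68 = 3.07 V; V_DS = V_D − V_S = 5.29 − 1.68 = 3.61 V.
V_ov = V_GS − V_t = 3.07 − 0.58 = 2.49 V.
Since V_DS = 3.61 V ≥ V_ov = 2.49 V, the device is in saturation.
I_D = ½ k_n V_ov² = 0.5 × 3.5 × 2.49² = 10.9 mA.

Saturation; I_D = 10.9 mA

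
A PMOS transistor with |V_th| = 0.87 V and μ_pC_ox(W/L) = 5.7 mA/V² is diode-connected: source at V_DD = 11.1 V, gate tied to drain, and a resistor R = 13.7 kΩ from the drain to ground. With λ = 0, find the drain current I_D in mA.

I_D = 0.710 mA

With gate tied to drain, V_SG = V_SD ≥ V_SG − |V_th|, so the device is in saturation.
KCL at the drain: ½ k_p (V_SG − |V_th|)² = (V_DD − V_SG)/R.
Let x = V_SG − 0.87. Then 39 x² + x − 10.23 = 0, giving x = 0.499 V (positive root), so V_SG = 1.37 V.
I_D = (V_DD − V_SG)/R = (11.1 − 1.37) / 13.7 = 0.71 mA.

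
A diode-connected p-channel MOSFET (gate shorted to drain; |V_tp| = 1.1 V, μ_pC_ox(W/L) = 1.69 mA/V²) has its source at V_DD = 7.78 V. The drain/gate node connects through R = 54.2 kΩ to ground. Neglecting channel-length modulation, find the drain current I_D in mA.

With gate tied to drain, V_SG = V_SD ≥ V_SG − |V_tp|, so the device is in saturation.
KCL at the drain: ½ k_p (V_SG − |V_tp|)² = (V_DD − V_SG)/R.
Let x = V_SG − 1.1. Then 45.8 x² + x − 6.68 = 0, giving x = 0.371 V (positive root), so V_SG = 1.47 V.
I_D = (V_DD − V_SG)/R = (7.78 − 1.47) / 54.2 = 0.116 mA.

I_D = 0.116 mA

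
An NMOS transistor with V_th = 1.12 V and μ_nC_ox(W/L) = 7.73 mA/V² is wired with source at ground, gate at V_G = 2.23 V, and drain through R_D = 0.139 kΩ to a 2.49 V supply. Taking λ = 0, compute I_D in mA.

V_GS = V_G = 2.23 V, so V_ov = 2.23 − 1.12 = 1.11 V.
Assume saturation: I_D = ½ k_n V_ov² = 0.5 × 7.73 × 1.11² = 4.76 mA, giving V_DS = V_DD − I_D R_D = 2.49 − 4.76 × 0.139 = 1.83 V.
V_DS = 1.83 V ≥ V_ov = 1.11 V, confirming saturation.

I_D = 4.76 mA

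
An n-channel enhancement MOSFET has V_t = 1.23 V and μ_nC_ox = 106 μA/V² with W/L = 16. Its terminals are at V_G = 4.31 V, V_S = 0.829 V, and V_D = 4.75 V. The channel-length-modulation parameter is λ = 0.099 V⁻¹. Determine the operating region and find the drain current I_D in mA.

Saturation; I_D = 5.96 mA

V_GS = V_G − V_S = 4.31 − 0.829 = 3.48 V; V_DS = V_D − V_S = 4.75 − 0.829 = 3.92 V.
k_n = μ_nC_ox · (W/L) = 1.696 mA/V².
V_ov = V_GS − V_t = 3.48 − 1.23 = 2.25 V.
Since V_DS = 3.92 V ≥ V_ov = 2.25 V, the device is in saturation.
I_D = ½ k_n V_ov² (1 + λ V_DS) = 0.5 × 1.696 × 2.25² × (1 + 0.099 × 3.92) = 5.96 mA.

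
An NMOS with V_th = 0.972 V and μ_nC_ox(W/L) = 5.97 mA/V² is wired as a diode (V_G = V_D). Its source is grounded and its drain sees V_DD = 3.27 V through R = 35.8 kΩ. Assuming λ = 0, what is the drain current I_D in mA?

With gate tied to drain, V_GS = V_DS ≥ V_GS − V_th, so the device is in saturation.
KCL at the drain: ½ k_n (V_GS − V_th)² = (V_DD − V_GS)/R.
Let x = V_GS − 0.972. Then 107 x² + x − 2.298 = 0, giving x = 0.142 V (positive root), so V_GS = 1.11 V.
I_D = (V_DD − V_GS)/R = (3.27 − 1.11) / 35.8 = 0.0602 mA.

I_D = 0.0602 mA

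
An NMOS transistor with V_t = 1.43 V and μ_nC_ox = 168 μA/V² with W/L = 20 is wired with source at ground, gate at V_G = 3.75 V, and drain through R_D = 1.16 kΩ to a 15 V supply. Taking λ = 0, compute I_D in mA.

V_GS = V_G = 3.75 V, so V_ov = 3.75 − 1.43 = 2.32 V.
k_n = μ_nC_ox · (W/L) = 3.36 mA/V².
Assume saturation: I_D = ½ k_n V_ov² = 0.5 × 3.36 × 2.32² = 9.04 mA, giving V_DS = V_DD − I_D R_D = 15 − 9.04 × 1.16 = 4.51 V.
V_DS = 4.51 V ≥ V_ov = 2.32 V, confirming saturation.

I_D = 9.04 mA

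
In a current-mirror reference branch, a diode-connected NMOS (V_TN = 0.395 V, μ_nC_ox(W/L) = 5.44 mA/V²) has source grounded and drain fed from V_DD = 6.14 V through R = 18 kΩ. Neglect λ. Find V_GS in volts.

V_GS = 0.727 V

With gate tied to drain, V_GS = V_DS ≥ V_GS − V_TN, so the device is in saturation.
KCL at the drain: ½ k_n (V_GS − V_TN)² = (V_DD − V_GS)/R.
Let x = V_GS − 0.395. Then 49 x² + x − 5.745 = 0, giving x = 0.332 V (positive root), so V_GS = 0.727 V.
I_D = (V_DD − V_GS)/R = (6.14 − 0.727) / 18 = 0.301 mA.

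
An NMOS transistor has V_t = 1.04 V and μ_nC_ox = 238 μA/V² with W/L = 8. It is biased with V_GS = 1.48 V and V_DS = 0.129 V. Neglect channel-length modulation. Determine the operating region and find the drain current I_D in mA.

k_n = μ_nC_ox · (W/L) = 1.904 mA/V².
V_ov = V_GS − V_t = 1.48 − 1.04 = 0.44 V.
Since V_DS = 0.129 V < V_ov = 0.44 V, the device is in the triode region.
I_D = k_n [V_ov · V_DS − ½ V_DS²] = 1.904 × [0.44 × 0.129 − 0.5 × 0.129²] = 0.0922 mA.

Triode; I_D = 0.0922 mA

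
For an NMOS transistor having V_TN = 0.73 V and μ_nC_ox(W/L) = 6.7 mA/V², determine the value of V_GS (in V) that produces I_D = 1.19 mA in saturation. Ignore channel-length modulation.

V_GS = 1.33 V

In saturation I_D = ½ k_n (V_GS − V_TN)², so V_GS − V_TN = √(2 I_D / k_n) = √(2 × 1.19 / 6.7) = 0.596 V.
V_GS = 0.73 + 0.596 = 1.33 V.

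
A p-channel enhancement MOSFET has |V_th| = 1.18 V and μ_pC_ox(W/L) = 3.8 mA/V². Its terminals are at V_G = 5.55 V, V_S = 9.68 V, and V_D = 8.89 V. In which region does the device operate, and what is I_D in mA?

V_SG = V_S − V_G = 9.68 − 5.55 = 4.13 V; V_SD = V_S − V_D = 9.68 − 8.89 = 0.79 V.
V_ov = V_SG − |V_th| = 4.13 − 1.18 = 2.95 V.
Since V_SD = 0.79 V < V_ov = 2.95 V, the device is in the triode region.
I_D = k_p [V_ov · V_SD − ½ V_SD²] = 3.8 × [2.95 × 0.79 − 0.5 × 0.79²] = 7.67 mA.

Triode; I_D = 7.67 mA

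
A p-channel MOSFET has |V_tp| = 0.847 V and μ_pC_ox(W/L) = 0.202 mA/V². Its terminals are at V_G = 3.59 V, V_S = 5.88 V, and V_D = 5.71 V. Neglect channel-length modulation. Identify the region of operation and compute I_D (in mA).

V_SG = V_S − V_G = 5.88 − 3.59 = 2.29 V; V_SD = V_S − V_D = 5.88 − 5.71 = 0.17 V.
V_ov = V_SG − |V_tp| = 2.29 − 0.847 = 1.44 V.
Since V_SD = 0.17 V < V_ov = 1.44 V, the device is in the triode region.
I_D = k_p [V_ov · V_SD − ½ V_SD²] = 0.202 × [1.44 × 0.17 − 0.5 × 0.17²] = 0.0466 mA.

Triode; I_D = 0.0466 mA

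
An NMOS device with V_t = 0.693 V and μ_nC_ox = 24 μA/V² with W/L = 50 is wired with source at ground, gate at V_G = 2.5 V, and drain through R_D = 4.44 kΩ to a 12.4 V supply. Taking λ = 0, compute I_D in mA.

V_GS = V_G = 2.5 V, so V_ov = 2.5 − 0.693 = 1.81 V.
k_n = μ_nC_ox · (W/L) = 1.2 mA/V².
Assume saturation: I_D = ½ k_n V_ov² = 0.5 × 1.2 × 1.81² = 1.96 mA, giving V_DS = V_DD − I_D R_D = 12.4 − 1.96 × 4.44 = 3.7 V.
V_DS = 3.7 V ≥ V_ov = 1.81 V, confirming saturation.

I_D = 1.96 mA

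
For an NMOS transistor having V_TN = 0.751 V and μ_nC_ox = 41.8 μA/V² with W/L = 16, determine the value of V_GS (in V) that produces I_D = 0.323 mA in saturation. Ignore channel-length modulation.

V_GS = 1.73 V

k_n = μ_nC_ox · (W/L) = 0.6688 mA/V².
In saturation I_D = ½ k_n (V_GS − V_TN)², so V_GS − V_TN = √(2 I_D / k_n) = √(2 × 0.323 / 0.6688) = 0.983 V.
V_GS = 0.751 + 0.983 = 1.73 V.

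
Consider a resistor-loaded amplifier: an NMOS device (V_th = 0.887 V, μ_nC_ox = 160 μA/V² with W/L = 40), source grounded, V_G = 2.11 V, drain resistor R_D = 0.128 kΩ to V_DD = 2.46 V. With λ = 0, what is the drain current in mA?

I_D = 4.79 mA

V_GS = V_G = 2.11 V, so V_ov = 2.11 − 0.887 = 1.22 V.
k_n = μ_nC_ox · (W/L) = 6.4 mA/V².
Assume saturation: I_D = ½ k_n V_ov² = 0.5 × 6.4 × 1.22² = 4.79 mA, giving V_DS = V_DD − I_D R_D = 2.46 − 4.79 × 0.128 = 1.85 V.
V_DS = 1.85 V ≥ V_ov = 1.22 V, confirming saturation.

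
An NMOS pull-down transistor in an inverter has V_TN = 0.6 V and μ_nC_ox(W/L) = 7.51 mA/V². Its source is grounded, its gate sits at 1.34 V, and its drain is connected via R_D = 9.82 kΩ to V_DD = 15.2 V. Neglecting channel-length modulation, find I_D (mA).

I_D = 1.51 mA

V_GS = V_G = 1.34 V, so V_ov = 1.34 − 0.6 = 0.74 V.
Assume saturation: I_D = ½ k_n V_ov² = 0.5 × 7.51 × 0.74² = 2.06 mA, giving V_DS = V_DD − I_D R_D = 15.2 − 2.06 × 9.82 = -4.99 V.
But -4.99 V < V_ov = 0.74 V, so the device is actually in triode.
In triode I_D = k_n[V_ov V_DS − ½ V_DS²] and I_D = (V_DD − V_DS)/R_D. Equating: 36.9 V_DS² − 55.57 V_DS + 15.2 = 0, giving V_DS = 0.359 V (the root below V_ov).
I_D = (15.2 − 0.359) / 9.82 = 1.51 mA.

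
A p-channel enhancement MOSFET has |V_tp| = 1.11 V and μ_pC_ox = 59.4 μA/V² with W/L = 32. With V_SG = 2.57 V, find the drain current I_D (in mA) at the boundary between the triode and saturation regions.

I_D = 2.03 mA

At the boundary V_SD = V_ov = V_SG − |V_tp| = 2.57 − 1.11 = 1.46 V.
k_p = μ_pC_ox · (W/L) = 1.901 mA/V².
I_D = ½ k_p V_ov² = 0.5 × 1.901 × 1.46² = 2.03 mA.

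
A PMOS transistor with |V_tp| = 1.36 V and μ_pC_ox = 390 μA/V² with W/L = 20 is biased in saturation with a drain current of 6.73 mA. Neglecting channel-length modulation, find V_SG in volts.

k_p = μ_pC_ox · (W/L) = 7.8 mA/V².
In saturation I_D = ½ k_p (V_SG − |V_tp|)², so V_SG − |V_tp| = √(2 I_D / k_p) = √(2 × 6.73 / 7.8) = 1.31 V.
V_SG = 1.36 + 1.31 = 2.67 V.

V_SG = 2.67 V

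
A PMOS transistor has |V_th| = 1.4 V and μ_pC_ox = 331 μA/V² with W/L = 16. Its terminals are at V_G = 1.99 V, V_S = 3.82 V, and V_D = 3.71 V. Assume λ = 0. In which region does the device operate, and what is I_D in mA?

Triode; I_D = 0.218 mA

V_SG = V_S − V_G = 3.82 − 1.99 = 1.83 V; V_SD = V_S − V_D = 3.82 − 3.71 = 0.11 V.
k_p = μ_pC_ox · (W/L) = 5.296 mA/V².
V_ov = V_SG − |V_th| = 1.83 − 1.4 = 0.43 V.
Since V_SD = 0.11 V < V_ov = 0.43 V, the device is in the triode region.
I_D = k_p [V_ov · V_SD − ½ V_SD²] = 5.296 × [0.43 × 0.11 − 0.5 × 0.11²] = 0.218 mA.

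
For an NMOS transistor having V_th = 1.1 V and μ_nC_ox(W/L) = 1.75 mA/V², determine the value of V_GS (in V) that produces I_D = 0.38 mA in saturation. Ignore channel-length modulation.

In saturation I_D = ½ k_n (V_GS − V_th)², so V_GS − V_th = √(2 I_D / k_n) = √(2 × 0.38 / 1.75) = 0.659 V.
V_GS = 1.1 + 0.659 = 1.76 V.

V_GS = 1.76 V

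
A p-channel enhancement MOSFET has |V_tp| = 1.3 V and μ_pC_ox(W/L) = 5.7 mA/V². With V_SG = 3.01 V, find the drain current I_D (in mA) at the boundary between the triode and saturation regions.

I_D = 8.33 mA

At the boundary V_SD = V_ov = V_SG − |V_tp| = 3.01 − 1.3 = 1.71 V.
I_D = ½ k_p V_ov² = 0.5 × 5.7 × 1.71² = 8.33 mA.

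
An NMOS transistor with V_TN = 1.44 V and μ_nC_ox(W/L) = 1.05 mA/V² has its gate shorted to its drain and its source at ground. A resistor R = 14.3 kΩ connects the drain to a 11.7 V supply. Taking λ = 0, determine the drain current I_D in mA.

With gate tied to drain, V_GS = V_DS ≥ V_GS − V_TN, so the device is in saturation.
KCL at the drain: ½ k_n (V_GS − V_TN)² = (V_DD − V_GS)/R.
Let x = V_GS − 1.44. Then 7.51 x² + x − 10.26 = 0, giving x = 1.1 V (positive root), so V_GS = 2.54 V.
I_D = (V_DD − V_GS)/R = (11.7 − 2.54) / 14.3 = 0.64 mA.

I_D = 0.640 mA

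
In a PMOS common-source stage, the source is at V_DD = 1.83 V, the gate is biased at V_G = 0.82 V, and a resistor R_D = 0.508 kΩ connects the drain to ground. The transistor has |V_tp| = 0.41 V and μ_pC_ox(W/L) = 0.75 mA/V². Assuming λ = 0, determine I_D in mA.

I_D = 0.135 mA

V_SG = V_DD − V_G = 1.83 − 0.82 = 1.01 V, so V_ov = 1.01 − 0.41 = 0.6 V.
Assume saturation: I_D = ½ k_p V_ov² = 0.5 × 0.75 × 0.6² = 0.135 mA, giving V_SD = V_DD − I_D R_D = 1.83 − 0.135 × 0.508 = 1.76 V.
V_SD = 1.76 V ≥ V_ov = 0.6 V, confirming saturation.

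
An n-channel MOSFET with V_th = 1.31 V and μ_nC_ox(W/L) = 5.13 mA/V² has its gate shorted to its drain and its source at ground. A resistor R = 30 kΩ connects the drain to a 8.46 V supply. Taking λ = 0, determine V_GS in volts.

With gate tied to drain, V_GS = V_DS ≥ V_GS − V_th, so the device is in saturation.
KCL at the drain: ½ k_n (V_GS − V_th)² = (V_DD − V_GS)/R.
Let x = V_GS − 1.31. Then 77 x² + x − 7.15 = 0, giving x = 0.298 V (positive root), so V_GS = 1.61 V.
I_D = (V_DD − V_GS)/R = (8.46 − 1.61) / 30 = 0.228 mA.

V_GS = 1.61 V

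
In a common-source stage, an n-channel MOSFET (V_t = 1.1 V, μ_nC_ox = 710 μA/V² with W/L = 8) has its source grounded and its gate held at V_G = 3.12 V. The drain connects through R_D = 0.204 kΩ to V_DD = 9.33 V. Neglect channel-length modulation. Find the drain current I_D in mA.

I_D = 11.6 mA

V_GS = V_G = 3.12 V, so V_ov = 3.12 − 1.1 = 2.02 V.
k_n = μ_nC_ox · (W/L) = 5.68 mA/V².
Assume saturation: I_D = ½ k_n V_ov² = 0.5 × 5.68 × 2.02² = 11.6 mA, giving V_DS = V_DD − I_D R_D = 9.33 − 11.6 × 0.204 = 6.97 V.
V_DS = 6.97 V ≥ V_ov = 2.02 V, confirming saturation.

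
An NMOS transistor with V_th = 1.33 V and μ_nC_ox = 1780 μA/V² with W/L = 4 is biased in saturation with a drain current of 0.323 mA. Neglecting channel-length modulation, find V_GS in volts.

V_GS = 1.63 V

k_n = μ_nC_ox · (W/L) = 7.12 mA/V².
In saturation I_D = ½ k_n (V_GS − V_th)², so V_GS − V_th = √(2 I_D / k_n) = √(2 × 0.323 / 7.12) = 0.301 V.
V_GS = 1.33 + 0.301 = 1.63 V.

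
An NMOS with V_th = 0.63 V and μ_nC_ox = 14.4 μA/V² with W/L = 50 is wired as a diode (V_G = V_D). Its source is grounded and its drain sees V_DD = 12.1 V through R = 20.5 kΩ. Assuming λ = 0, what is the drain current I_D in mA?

With gate tied to drain, V_GS = V_DS ≥ V_GS − V_th, so the device is in saturation.
k_n = μ_nC_ox · (W/L) = 0.72 mA/V².
KCL at the drain: ½ k_n (V_GS − V_th)² = (V_DD − V_GS)/R.
Let x = V_GS − 0.63. Then 7.38 x² + x − 11.47 = 0, giving x = 1.18 V (positive root), so V_GS = 1.81 V.
I_D = (V_DD − V_GS)/R = (12.1 − 1.81) / 20.5 = 0.502 mA.

I_D = 0.502 mA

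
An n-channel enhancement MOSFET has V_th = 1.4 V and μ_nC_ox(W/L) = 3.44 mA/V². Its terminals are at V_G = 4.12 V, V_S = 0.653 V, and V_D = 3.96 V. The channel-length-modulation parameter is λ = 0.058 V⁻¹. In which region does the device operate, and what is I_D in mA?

V_GS = V_G − V_S = 4.12 − 0.653 = 3.47 V; V_DS = V_D − V_S = 3.96 − 0.653 = 3.31 V.
V_ov = V_GS − V_th = 3.47 − 1.4 = 2.07 V.
Since V_DS = 3.31 V ≥ V_ov = 2.07 V, the device is in saturation.
I_D = ½ k_n V_ov² (1 + λ V_DS) = 0.5 × 3.44 × 2.07² × (1 + 0.058 × 3.31) = 8.76 mA.

Saturation; I_D = 8.76 mA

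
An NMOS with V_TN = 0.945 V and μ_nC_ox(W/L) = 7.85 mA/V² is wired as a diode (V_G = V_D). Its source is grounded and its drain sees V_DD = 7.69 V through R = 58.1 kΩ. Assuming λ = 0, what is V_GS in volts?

V_GS = 1.11 V

With gate tied to drain, V_GS = V_DS ≥ V_GS − V_TN, so the device is in saturation.
KCL at the drain: ½ k_n (V_GS − V_TN)² = (V_DD − V_GS)/R.
Let x = V_GS − 0.945. Then 228 x² + x − 6.745 = 0, giving x = 0.17 V (positive root), so V_GS = 1.11 V.
I_D = (V_DD − V_GS)/R = (7.69 − 1.11) / 58.1 = 0.113 mA.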